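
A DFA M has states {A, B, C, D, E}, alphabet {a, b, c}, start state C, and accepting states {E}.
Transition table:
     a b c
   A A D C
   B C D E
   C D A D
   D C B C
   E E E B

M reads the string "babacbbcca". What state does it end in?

C

C --b--> A
A --a--> A
A --b--> D
D --a--> C
C --c--> D
D --b--> B
B --b--> D
D --c--> C
C --c--> D
D --a--> C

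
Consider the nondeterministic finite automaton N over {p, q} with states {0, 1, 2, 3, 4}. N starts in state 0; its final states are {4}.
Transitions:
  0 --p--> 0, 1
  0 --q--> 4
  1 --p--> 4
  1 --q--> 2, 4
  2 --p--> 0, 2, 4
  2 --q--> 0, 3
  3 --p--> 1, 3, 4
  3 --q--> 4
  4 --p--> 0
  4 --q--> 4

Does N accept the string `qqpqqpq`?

Start: {0}
read q: {4}
read q: {4}
read p: {0}
read q: {4}
read q: {4}
read p: {0}
read q: {4}
Reachable ∩ accepting = {4} — nonempty.

accepted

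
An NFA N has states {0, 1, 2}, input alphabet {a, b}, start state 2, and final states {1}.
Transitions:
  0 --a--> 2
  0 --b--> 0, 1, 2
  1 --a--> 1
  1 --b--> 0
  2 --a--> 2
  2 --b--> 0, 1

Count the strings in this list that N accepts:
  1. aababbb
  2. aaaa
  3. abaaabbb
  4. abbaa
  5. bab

4

aababbb: accepted
aaaa: rejected
abaaabbb: accepted
abbaa: accepted
bab: accepted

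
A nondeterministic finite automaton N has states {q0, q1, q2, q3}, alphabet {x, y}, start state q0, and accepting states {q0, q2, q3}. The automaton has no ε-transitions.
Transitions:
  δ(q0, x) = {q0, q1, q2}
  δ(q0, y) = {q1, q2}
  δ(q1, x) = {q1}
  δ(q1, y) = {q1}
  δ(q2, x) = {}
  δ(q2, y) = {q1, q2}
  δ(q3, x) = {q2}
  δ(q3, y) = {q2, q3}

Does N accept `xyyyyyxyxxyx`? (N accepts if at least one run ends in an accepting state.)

rejected

Start: {q0}
read x: {q0, q1, q2}
read y: {q1, q2}
read y: {q1, q2}
read y: {q1, q2}
read y: {q1, q2}
read y: {q1, q2}
read x: {q1}
read y: {q1}
read x: {q1}
read x: {q1}
read y: {q1}
read x: {q1}
Reachable ∩ accepting = {} — empty.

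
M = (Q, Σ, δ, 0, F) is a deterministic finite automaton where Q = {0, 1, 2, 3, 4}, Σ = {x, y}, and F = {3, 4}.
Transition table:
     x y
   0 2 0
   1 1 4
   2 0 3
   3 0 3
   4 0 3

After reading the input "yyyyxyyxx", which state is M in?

2

0 --y--> 0
0 --y--> 0
0 --y--> 0
0 --y--> 0
0 --x--> 2
2 --y--> 3
3 --y--> 3
3 --x--> 0
0 --x--> 2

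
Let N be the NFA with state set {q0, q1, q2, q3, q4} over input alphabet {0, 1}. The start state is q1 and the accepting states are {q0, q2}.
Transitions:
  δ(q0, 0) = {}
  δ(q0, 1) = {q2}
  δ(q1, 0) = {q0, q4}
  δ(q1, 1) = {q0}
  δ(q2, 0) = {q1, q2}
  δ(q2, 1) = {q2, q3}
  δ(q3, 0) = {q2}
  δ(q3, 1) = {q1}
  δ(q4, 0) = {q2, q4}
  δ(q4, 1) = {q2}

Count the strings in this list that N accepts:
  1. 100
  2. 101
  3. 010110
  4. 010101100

2

100: rejected
101: rejected
010110: accepted
010101100: accepted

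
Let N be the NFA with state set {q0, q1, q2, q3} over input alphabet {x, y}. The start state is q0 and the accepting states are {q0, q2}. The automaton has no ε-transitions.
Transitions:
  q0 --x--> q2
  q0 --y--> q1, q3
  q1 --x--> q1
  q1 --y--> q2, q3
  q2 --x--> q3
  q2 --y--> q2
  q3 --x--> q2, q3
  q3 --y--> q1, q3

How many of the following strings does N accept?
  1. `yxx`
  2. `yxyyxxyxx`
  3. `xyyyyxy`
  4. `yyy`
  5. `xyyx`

3

`yxx`: accepted
`yxyyxxyxx`: accepted
`xyyyyxy`: rejected
`yyy`: accepted
`xyyx`: rejected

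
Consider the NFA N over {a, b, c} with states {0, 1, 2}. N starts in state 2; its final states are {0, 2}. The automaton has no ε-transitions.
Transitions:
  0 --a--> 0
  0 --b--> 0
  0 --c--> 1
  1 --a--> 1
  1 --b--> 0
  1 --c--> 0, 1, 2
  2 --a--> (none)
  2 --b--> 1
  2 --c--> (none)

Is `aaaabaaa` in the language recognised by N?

rejected

Start: {2}
read a: {}
The reachable set is empty and stays empty for the remaining 7 symbols.
Reachable ∩ accepting = {} — empty.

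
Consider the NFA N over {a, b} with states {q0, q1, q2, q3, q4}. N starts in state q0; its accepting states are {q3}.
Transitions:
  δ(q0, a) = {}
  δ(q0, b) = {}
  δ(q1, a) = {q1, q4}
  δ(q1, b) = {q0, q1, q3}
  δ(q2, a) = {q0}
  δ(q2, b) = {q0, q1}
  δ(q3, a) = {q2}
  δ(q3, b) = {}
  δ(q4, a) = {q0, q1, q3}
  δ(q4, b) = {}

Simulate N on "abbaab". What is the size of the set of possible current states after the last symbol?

Start: {q0}
read a: {}
The reachable set is empty and stays empty for the remaining 5 symbols.
Final reachable set {} has 0 states.

0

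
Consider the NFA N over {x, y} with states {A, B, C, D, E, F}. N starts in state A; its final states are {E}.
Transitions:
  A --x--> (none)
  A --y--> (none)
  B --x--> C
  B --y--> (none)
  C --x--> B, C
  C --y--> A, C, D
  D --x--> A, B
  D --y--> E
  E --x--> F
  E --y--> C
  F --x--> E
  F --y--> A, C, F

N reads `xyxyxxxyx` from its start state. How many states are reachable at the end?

0

Start: {A}
read x: {}
The reachable set is empty and stays empty for the remaining 8 symbols.
Final reachable set {} has 0 states.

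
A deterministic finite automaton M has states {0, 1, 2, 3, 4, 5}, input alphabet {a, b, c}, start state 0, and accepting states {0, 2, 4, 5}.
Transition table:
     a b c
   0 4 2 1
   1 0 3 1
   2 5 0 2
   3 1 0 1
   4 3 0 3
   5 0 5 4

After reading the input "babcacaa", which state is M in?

4

0 --b--> 2
2 --a--> 5
5 --b--> 5
5 --c--> 4
4 --a--> 3
3 --c--> 1
1 --a--> 0
0 --a--> 4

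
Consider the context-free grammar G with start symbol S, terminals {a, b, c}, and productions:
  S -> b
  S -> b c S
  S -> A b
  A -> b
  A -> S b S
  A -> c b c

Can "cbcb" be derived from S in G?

S ⇒ Ab ⇒ cbcb

yes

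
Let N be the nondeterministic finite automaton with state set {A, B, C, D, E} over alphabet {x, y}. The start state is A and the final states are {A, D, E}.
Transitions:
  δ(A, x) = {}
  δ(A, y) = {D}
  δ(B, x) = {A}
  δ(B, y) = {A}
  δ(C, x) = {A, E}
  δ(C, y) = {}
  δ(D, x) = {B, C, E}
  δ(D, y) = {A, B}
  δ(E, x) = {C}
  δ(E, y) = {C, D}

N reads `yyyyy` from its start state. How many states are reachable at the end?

Start: {A}
read y: {D}
read y: {A, B}
read y: {A, D}
read y: {A, B, D}
read y: {A, B, D}
Final reachable set {A, B, D} has 3 states.

3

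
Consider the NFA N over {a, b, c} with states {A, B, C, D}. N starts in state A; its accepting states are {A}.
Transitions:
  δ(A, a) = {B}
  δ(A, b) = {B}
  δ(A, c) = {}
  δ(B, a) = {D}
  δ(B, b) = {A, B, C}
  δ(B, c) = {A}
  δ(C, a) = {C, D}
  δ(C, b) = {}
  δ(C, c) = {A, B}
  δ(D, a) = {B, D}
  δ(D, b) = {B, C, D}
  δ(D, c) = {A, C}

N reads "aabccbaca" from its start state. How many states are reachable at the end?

3

Start: {A}
read a: {B}
read a: {D}
read b: {B, C, D}
read c: {A, B, C}
read c: {A, B}
read b: {A, B, C}
read a: {B, C, D}
read c: {A, B, C}
read a: {B, C, D}
Final reachable set {B, C, D} has 3 states.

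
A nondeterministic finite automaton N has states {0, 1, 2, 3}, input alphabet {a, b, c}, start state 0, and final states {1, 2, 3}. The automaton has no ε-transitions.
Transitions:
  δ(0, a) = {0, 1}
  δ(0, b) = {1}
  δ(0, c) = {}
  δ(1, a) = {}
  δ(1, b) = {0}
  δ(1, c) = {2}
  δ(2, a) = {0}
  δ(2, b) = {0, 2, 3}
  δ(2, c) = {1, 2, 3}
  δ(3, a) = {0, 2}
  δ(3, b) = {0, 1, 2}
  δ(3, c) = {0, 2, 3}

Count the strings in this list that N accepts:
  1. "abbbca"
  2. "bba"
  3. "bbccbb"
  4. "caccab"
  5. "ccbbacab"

1

"abbbca": rejected
"bba": accepted
"bbccbb": rejected
"caccab": rejected
"ccbbacab": rejected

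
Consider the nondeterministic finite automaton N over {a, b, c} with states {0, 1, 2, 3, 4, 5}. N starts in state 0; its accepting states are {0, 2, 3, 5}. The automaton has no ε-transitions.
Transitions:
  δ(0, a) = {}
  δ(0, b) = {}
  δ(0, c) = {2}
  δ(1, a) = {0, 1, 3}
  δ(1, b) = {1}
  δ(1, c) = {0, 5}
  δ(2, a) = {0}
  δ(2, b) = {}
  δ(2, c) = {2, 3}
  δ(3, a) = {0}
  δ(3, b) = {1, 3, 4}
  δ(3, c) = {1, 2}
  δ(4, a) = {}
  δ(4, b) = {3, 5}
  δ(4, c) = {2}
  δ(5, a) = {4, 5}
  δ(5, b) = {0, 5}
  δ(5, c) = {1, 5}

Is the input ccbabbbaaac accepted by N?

Start: {0}
read c: {2}
read c: {2, 3}
read b: {1, 3, 4}
read a: {0, 1, 3}
read b: {1, 3, 4}
read b: {1, 3, 4, 5}
read b: {0, 1, 3, 4, 5}
read a: {0, 1, 3, 4, 5}
read a: {0, 1, 3, 4, 5}
read a: {0, 1, 3, 4, 5}
read c: {0, 1, 2, 5}
Reachable ∩ accepting = {0, 2, 5} — nonempty.

accepted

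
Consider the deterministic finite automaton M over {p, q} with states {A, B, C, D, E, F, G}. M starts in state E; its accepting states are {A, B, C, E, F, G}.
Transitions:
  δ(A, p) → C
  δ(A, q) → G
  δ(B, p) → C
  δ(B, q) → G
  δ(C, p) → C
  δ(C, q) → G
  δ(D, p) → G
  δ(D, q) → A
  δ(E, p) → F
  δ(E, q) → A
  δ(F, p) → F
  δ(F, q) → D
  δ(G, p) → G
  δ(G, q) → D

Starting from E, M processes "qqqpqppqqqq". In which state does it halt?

D

E --q--> A
A --q--> G
G --q--> D
D --p--> G
G --q--> D
D --p--> G
G --p--> G
G --q--> D
D --q--> A
A --q--> G
G --q--> D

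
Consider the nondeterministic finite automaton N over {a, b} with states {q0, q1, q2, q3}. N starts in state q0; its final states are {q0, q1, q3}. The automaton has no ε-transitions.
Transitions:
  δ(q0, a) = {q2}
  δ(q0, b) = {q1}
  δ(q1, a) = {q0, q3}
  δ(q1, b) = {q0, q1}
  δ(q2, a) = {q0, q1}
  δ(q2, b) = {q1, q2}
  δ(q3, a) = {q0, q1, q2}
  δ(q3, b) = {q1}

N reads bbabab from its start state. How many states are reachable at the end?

2

Start: {q0}
read b: {q1}
read b: {q0, q1}
read a: {q0, q2, q3}
read b: {q1, q2}
read a: {q0, q1, q3}
read b: {q0, q1}
Final reachable set {q0, q1} has 2 states.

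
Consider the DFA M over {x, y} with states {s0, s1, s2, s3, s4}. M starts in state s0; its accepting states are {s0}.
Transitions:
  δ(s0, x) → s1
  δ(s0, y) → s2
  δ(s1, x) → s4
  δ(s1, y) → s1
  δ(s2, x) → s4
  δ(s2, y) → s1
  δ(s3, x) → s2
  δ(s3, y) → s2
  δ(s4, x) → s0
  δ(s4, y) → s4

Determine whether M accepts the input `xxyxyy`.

rejected

s0 --x--> s1
s1 --x--> s4
s4 --y--> s4
s4 --x--> s0
s0 --y--> s2
s2 --y--> s1
End in state s1, which is not an accepting state.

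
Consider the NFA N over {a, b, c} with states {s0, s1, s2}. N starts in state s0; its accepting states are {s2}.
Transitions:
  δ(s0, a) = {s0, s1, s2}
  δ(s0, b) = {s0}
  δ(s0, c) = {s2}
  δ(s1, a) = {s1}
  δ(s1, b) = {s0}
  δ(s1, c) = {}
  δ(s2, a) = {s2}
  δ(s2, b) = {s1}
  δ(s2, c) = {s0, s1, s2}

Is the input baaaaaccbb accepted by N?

Start: {s0}
read b: {s0}
read a: {s0, s1, s2}
read a: {s0, s1, s2}
read a: {s0, s1, s2}
read a: {s0, s1, s2}
read a: {s0, s1, s2}
read c: {s0, s1, s2}
read c: {s0, s1, s2}
read b: {s0, s1}
read b: {s0}
Reachable ∩ accepting = {} — empty.

rejected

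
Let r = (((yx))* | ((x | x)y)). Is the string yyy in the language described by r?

Neither ((yx))* nor ((x|x)y) matches yyy.

no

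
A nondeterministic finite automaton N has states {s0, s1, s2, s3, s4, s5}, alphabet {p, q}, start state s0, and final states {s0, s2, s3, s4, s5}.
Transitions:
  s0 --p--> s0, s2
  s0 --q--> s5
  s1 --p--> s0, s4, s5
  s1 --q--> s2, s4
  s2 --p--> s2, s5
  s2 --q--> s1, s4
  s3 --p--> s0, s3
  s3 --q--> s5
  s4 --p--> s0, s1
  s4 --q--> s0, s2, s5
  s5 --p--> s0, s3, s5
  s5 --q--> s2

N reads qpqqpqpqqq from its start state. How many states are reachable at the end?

5

Start: {s0}
read q: {s5}
read p: {s0, s3, s5}
read q: {s2, s5}
read q: {s1, s2, s4}
read p: {s0, s1, s2, s4, s5}
read q: {s0, s1, s2, s4, s5}
read p: {s0, s1, s2, s3, s4, s5}
read q: {s0, s1, s2, s4, s5}
read q: {s0, s1, s2, s4, s5}
read q: {s0, s1, s2, s4, s5}
Final reachable set {s0, s1, s2, s4, s5} has 5 states.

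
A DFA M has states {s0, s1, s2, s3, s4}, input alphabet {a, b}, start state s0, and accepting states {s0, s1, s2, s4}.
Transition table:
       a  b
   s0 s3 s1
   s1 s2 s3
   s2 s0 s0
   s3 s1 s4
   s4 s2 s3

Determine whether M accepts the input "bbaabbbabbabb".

accepted

s0 --b--> s1
s1 --b--> s3
s3 --a--> s1
s1 --a--> s2
s2 --b--> s0
s0 --b--> s1
s1 --b--> s3
s3 --a--> s1
s1 --b--> s3
s3 --b--> s4
s4 --a--> s2
s2 --b--> s0
s0 --b--> s1
End in state s1, which is an accepting state.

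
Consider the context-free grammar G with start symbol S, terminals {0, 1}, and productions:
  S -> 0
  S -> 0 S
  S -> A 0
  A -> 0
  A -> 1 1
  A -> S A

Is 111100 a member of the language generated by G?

no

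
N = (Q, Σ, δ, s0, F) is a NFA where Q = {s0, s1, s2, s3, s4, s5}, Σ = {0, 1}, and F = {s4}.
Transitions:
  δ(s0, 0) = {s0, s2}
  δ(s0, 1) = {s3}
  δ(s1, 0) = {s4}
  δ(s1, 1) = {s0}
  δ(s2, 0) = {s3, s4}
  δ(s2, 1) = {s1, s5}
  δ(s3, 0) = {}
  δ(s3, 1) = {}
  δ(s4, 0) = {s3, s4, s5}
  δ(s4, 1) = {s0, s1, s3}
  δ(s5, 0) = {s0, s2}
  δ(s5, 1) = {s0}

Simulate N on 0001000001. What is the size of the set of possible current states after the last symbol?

4

Start: {s0}
read 0: {s0, s2}
read 0: {s0, s2, s3, s4}
read 0: {s0, s2, s3, s4, s5}
read 1: {s0, s1, s3, s5}
read 0: {s0, s2, s4}
read 0: {s0, s2, s3, s4, s5}
read 0: {s0, s2, s3, s4, s5}
read 0: {s0, s2, s3, s4, s5}
read 0: {s0, s2, s3, s4, s5}
read 1: {s0, s1, s3, s5}
Final reachable set {s0, s1, s3, s5} has 4 states.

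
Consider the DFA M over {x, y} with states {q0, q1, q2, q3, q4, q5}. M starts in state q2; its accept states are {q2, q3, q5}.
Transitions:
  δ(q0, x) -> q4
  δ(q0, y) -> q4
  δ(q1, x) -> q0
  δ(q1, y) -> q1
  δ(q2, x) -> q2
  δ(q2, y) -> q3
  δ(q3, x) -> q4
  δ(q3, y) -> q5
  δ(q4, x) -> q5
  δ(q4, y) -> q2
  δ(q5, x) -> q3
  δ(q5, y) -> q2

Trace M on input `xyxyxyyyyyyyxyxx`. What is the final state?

q2

q2 --x--> q2
q2 --y--> q3
q3 --x--> q4
q4 --y--> q2
q2 --x--> q2
q2 --y--> q3
q3 --y--> q5
q5 --y--> q2
q2 --y--> q3
q3 --y--> q5
q5 --y--> q2
q2 --y--> q3
q3 --x--> q4
q4 --y--> q2
q2 --x--> q2
q2 --x--> q2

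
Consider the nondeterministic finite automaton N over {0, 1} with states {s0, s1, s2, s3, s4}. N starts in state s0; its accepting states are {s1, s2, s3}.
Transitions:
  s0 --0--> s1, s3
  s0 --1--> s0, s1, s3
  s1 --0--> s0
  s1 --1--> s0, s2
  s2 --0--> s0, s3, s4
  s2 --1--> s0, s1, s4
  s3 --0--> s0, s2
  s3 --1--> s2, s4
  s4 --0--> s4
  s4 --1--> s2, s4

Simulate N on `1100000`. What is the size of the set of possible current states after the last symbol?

Start: {s0}
read 1: {s0, s1, s3}
read 1: {s0, s1, s2, s3, s4}
read 0: {s0, s1, s2, s3, s4}
read 0: {s0, s1, s2, s3, s4}
read 0: {s0, s1, s2, s3, s4}
read 0: {s0, s1, s2, s3, s4}
read 0: {s0, s1, s2, s3, s4}
Final reachable set {s0, s1, s2, s3, s4} has 5 states.

5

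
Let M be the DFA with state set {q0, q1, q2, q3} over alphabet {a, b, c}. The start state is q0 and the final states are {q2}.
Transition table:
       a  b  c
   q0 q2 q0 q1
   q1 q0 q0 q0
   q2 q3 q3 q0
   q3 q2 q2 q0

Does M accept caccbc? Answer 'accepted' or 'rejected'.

q0 --c--> q1
q1 --a--> q0
q0 --c--> q1
q1 --c--> q0
q0 --b--> q0
q0 --c--> q1
End in state q1, which is not an accepting state.

rejected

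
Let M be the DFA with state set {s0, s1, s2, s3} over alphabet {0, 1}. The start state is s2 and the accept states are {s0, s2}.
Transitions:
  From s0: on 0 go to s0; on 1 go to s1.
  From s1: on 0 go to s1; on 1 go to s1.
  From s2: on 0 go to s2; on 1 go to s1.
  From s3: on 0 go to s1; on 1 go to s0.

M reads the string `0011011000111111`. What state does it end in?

s1

s2 --0--> s2
s2 --0--> s2
s2 --1--> s1
s1 --1--> s1
s1 --0--> s1
s1 --1--> s1
s1 --1--> s1
s1 --0--> s1
s1 --0--> s1
s1 --0--> s1
s1 --1--> s1
s1 --1--> s1
s1 --1--> s1
s1 --1--> s1
s1 --1--> s1
s1 --1--> s1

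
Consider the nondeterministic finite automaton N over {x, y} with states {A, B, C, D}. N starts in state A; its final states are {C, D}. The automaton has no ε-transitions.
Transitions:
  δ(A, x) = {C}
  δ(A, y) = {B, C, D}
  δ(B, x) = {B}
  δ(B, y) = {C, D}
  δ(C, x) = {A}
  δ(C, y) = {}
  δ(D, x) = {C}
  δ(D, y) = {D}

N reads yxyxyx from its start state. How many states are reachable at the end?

3

Start: {A}
read y: {B, C, D}
read x: {A, B, C}
read y: {B, C, D}
read x: {A, B, C}
read y: {B, C, D}
read x: {A, B, C}
Final reachable set {A, B, C} has 3 states.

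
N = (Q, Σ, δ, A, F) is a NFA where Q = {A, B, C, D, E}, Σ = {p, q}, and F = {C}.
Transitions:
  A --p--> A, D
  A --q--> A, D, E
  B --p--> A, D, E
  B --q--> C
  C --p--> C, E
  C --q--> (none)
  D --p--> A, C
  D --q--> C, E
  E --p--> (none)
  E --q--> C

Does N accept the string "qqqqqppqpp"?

accepted

Start: {A}
read q: {A, D, E}
read q: {A, C, D, E}
read q: {A, C, D, E}
read q: {A, C, D, E}
read q: {A, C, D, E}
read p: {A, C, D, E}
read p: {A, C, D, E}
read q: {A, C, D, E}
read p: {A, C, D, E}
read p: {A, C, D, E}
Reachable ∩ accepting = {C} — nonempty.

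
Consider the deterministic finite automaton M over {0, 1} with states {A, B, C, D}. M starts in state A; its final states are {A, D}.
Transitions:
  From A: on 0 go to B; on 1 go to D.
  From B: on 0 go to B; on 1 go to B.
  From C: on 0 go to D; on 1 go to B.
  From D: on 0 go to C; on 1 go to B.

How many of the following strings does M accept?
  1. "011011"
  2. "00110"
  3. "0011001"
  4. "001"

0

"011011": rejected
"00110": rejected
"0011001": rejected
"001": rejected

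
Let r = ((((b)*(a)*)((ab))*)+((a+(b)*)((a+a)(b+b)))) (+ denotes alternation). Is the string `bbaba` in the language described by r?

Neither (((b)*(a)*)((ab))*) nor ((a+(b)*)((a+a)(b+b))) matches bbaba.

no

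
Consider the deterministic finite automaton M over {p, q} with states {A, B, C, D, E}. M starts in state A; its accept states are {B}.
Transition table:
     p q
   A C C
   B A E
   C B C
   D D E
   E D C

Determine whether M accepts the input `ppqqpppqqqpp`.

rejected

A --p--> C
C --p--> B
B --q--> E
E --q--> C
C --p--> B
B --p--> A
A --p--> C
C --q--> C
C --q--> C
C --q--> C
C --p--> B
B --p--> A
End in state A, which is not an accepting state.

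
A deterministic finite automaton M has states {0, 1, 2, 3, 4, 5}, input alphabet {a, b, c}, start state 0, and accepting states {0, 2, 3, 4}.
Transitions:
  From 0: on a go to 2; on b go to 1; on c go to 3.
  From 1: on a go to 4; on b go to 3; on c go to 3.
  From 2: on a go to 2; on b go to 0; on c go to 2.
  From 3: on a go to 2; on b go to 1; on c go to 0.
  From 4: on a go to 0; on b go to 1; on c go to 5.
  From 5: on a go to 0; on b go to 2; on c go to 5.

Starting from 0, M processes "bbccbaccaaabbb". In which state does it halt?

3

0 --b--> 1
1 --b--> 3
3 --c--> 0
0 --c--> 3
3 --b--> 1
1 --a--> 4
4 --c--> 5
5 --c--> 5
5 --a--> 0
0 --a--> 2
2 --a--> 2
2 --b--> 0
0 --b--> 1
1 --b--> 3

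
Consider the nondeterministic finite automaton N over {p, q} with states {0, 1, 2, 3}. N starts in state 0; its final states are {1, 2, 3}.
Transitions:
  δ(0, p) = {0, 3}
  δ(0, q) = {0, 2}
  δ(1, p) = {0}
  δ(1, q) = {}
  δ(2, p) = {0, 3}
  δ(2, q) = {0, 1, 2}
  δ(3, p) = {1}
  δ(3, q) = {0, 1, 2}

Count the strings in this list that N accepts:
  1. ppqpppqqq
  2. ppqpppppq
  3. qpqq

3

ppqpppqqq: accepted
ppqpppppq: accepted
qpqq: accepted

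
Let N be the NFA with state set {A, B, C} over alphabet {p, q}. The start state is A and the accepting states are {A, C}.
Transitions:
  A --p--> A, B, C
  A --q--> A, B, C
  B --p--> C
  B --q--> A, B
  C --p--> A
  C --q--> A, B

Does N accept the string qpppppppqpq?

accepted

Start: {A}
read q: {A, B, C}
read p: {A, B, C}
read p: {A, B, C}
read p: {A, B, C}
read p: {A, B, C}
read p: {A, B, C}
read p: {A, B, C}
read p: {A, B, C}
read q: {A, B, C}
read p: {A, B, C}
read q: {A, B, C}
Reachable ∩ accepting = {A, C} — nonempty.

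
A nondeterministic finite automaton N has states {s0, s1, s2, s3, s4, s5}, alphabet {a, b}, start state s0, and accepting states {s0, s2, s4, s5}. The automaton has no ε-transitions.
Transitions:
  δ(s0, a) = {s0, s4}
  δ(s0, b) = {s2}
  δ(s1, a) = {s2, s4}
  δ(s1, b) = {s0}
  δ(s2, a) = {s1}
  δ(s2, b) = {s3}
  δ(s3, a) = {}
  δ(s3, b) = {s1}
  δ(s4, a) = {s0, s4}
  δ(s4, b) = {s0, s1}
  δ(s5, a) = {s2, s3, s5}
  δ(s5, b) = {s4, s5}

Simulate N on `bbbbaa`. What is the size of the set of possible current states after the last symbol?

2

Start: {s0}
read b: {s2}
read b: {s3}
read b: {s1}
read b: {s0}
read a: {s0, s4}
read a: {s0, s4}
Final reachable set {s0, s4} has 2 states.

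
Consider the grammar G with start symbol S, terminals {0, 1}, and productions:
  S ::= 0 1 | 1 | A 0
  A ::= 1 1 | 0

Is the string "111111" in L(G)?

no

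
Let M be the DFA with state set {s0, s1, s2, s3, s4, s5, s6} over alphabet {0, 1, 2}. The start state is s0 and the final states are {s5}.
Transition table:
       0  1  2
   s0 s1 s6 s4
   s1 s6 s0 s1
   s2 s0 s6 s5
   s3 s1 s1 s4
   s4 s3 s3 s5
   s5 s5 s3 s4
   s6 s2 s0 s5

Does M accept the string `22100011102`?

accepted

s0 --2--> s4
s4 --2--> s5
s5 --1--> s3
s3 --0--> s1
s1 --0--> s6
s6 --0--> s2
s2 --1--> s6
s6 --1--> s0
s0 --1--> s6
s6 --0--> s2
s2 --2--> s5
End in state s5, which is an accepting state.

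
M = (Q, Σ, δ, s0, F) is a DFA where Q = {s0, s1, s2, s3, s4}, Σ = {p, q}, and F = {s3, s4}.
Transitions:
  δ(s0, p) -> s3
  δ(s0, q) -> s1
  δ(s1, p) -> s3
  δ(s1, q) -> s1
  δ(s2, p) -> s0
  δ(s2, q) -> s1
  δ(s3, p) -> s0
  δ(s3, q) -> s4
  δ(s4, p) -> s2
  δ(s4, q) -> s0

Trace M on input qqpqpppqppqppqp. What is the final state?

s3

s0 --q--> s1
s1 --q--> s1
s1 --p--> s3
s3 --q--> s4
s4 --p--> s2
s2 --p--> s0
s0 --p--> s3
s3 --q--> s4
s4 --p--> s2
s2 --p--> s0
s0 --q--> s1
s1 --p--> s3
s3 --p--> s0
s0 --q--> s1
s1 --p--> s3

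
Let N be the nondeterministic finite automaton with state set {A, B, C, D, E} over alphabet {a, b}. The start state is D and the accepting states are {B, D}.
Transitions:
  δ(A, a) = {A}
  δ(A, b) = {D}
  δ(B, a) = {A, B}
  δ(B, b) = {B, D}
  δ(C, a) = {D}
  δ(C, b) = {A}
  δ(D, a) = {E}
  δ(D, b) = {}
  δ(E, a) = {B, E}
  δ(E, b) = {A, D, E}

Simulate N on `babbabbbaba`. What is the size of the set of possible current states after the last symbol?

Start: {D}
read b: {}
The reachable set is empty and stays empty for the remaining 10 symbols.
Final reachable set {} has 0 states.

0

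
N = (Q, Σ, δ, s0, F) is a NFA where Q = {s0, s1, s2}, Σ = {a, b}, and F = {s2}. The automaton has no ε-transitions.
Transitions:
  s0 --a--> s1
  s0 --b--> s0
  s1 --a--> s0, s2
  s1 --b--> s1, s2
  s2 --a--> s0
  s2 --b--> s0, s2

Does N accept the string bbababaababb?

Start: {s0}
read b: {s0}
read b: {s0}
read a: {s1}
read b: {s1, s2}
read a: {s0, s2}
read b: {s0, s2}
read a: {s0, s1}
read a: {s0, s1, s2}
read b: {s0, s1, s2}
read a: {s0, s1, s2}
read b: {s0, s1, s2}
read b: {s0, s1, s2}
Reachable ∩ accepting = {s2} — nonempty.

accepted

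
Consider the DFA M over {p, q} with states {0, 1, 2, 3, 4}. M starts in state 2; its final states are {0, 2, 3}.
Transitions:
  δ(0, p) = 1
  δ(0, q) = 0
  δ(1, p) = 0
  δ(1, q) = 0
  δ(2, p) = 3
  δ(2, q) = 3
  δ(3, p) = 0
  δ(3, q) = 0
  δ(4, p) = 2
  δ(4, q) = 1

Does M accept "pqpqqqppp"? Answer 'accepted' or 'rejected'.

rejected

2 --p--> 3
3 --q--> 0
0 --p--> 1
1 --q--> 0
0 --q--> 0
0 --q--> 0
0 --p--> 1
1 --p--> 0
0 --p--> 1
End in state 1, which is not an accepting state.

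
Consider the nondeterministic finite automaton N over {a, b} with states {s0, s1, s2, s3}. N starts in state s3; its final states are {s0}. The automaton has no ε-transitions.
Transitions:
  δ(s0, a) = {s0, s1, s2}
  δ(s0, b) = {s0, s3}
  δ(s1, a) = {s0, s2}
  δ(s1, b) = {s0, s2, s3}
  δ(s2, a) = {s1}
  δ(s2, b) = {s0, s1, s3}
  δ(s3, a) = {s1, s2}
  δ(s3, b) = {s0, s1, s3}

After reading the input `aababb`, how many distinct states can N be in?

Start: {s3}
read a: {s1, s2}
read a: {s0, s1, s2}
read b: {s0, s1, s2, s3}
read a: {s0, s1, s2}
read b: {s0, s1, s2, s3}
read b: {s0, s1, s2, s3}
Final reachable set {s0, s1, s2, s3} has 4 states.

4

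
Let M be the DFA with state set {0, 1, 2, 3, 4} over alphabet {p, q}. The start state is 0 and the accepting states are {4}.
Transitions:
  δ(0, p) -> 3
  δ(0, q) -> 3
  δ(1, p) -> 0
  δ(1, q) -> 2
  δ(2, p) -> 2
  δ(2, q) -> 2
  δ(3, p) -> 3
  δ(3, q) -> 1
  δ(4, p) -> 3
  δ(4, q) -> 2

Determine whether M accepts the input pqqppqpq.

0 --p--> 3
3 --q--> 1
1 --q--> 2
2 --p--> 2
2 --p--> 2
2 --q--> 2
2 --p--> 2
2 --q--> 2
End in state 2, which is not an accepting state.

rejected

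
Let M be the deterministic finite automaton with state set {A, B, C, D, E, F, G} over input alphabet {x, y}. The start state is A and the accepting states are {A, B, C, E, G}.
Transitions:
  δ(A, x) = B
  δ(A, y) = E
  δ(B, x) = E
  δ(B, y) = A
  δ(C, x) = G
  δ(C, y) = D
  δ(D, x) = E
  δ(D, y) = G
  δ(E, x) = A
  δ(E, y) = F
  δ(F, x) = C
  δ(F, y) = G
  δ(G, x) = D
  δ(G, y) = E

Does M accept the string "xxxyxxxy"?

A --x--> B
B --x--> E
E --x--> A
A --y--> E
E --x--> A
A --x--> B
B --x--> E
E --y--> F
End in state F, which is not an accepting state.

rejected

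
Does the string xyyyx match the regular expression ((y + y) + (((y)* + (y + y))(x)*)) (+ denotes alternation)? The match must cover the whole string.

no

Neither (y+y) nor (((y)*+(y+y))(x)*) matches xyyyx.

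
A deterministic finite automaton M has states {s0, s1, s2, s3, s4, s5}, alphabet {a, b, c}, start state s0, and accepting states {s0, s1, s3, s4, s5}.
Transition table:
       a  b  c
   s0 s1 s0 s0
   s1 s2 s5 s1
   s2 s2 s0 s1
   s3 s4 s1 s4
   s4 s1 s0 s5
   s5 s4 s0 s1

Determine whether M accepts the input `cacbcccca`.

rejected

s0 --c--> s0
s0 --a--> s1
s1 --c--> s1
s1 --b--> s5
s5 --c--> s1
s1 --c--> s1
s1 --c--> s1
s1 --c--> s1
s1 --a--> s2
End in state s2, which is not an accepting state.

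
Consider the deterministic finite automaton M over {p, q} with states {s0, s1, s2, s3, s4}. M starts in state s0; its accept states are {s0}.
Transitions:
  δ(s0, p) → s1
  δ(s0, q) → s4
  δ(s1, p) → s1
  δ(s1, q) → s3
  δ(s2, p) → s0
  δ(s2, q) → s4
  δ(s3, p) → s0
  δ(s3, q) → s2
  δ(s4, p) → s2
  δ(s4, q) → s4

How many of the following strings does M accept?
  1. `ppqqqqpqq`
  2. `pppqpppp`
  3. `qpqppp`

`ppqqqqpqq`: rejected
`pppqpppp`: rejected
`qpqppp`: rejected

0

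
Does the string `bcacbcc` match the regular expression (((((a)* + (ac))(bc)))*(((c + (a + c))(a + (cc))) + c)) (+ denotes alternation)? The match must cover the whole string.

Split as bcacbc·c: ((((a)*+(ac))(bc)))* matches bcacbc and (((c+(a+c))(a+(cc)))+c) matches c.

yes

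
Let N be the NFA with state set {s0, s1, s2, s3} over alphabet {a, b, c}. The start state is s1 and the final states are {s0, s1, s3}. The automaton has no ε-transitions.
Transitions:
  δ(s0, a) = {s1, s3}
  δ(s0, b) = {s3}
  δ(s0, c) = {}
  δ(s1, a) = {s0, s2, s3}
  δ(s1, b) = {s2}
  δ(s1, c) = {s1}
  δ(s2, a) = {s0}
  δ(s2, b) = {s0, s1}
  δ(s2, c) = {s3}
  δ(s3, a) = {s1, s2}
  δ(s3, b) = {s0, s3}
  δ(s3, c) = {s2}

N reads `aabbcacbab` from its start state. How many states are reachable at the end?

4

Start: {s1}
read a: {s0, s2, s3}
read a: {s0, s1, s2, s3}
read b: {s0, s1, s2, s3}
read b: {s0, s1, s2, s3}
read c: {s1, s2, s3}
read a: {s0, s1, s2, s3}
read c: {s1, s2, s3}
read b: {s0, s1, s2, s3}
read a: {s0, s1, s2, s3}
read b: {s0, s1, s2, s3}
Final reachable set {s0, s1, s2, s3} has 4 states.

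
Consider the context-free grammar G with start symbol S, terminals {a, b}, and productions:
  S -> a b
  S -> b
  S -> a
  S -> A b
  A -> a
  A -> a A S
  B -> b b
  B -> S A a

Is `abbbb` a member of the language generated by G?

no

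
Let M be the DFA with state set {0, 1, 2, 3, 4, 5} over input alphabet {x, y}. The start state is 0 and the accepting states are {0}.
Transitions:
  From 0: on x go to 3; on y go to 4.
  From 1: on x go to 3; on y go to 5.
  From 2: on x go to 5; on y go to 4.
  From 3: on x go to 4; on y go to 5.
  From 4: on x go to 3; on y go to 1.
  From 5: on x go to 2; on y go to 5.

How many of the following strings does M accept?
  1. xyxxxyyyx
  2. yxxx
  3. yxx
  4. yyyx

xyxxxyyyx: rejected
yxxx: rejected
yxx: rejected
yyyx: rejected

0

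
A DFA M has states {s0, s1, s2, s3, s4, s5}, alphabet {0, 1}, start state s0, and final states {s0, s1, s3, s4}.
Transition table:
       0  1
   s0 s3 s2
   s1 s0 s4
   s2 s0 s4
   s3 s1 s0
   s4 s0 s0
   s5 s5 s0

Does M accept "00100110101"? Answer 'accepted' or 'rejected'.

rejected

s0 --0--> s3
s3 --0--> s1
s1 --1--> s4
s4 --0--> s0
s0 --0--> s3
s3 --1--> s0
s0 --1--> s2
s2 --0--> s0
s0 --1--> s2
s2 --0--> s0
s0 --1--> s2
End in state s2, which is not an accepting state.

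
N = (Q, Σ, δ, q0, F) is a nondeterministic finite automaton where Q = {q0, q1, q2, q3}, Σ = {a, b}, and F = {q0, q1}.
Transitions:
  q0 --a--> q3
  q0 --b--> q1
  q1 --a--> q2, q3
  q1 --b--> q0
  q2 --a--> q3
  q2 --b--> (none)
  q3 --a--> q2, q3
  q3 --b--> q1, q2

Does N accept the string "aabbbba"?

Start: {q0}
read a: {q3}
read a: {q2, q3}
read b: {q1, q2}
read b: {q0}
read b: {q1}
read b: {q0}
read a: {q3}
Reachable ∩ accepting = {} — empty.

rejected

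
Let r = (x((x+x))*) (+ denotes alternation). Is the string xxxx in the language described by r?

yes

Split as x·xxx: x matches x and ((x+x))* matches xxx.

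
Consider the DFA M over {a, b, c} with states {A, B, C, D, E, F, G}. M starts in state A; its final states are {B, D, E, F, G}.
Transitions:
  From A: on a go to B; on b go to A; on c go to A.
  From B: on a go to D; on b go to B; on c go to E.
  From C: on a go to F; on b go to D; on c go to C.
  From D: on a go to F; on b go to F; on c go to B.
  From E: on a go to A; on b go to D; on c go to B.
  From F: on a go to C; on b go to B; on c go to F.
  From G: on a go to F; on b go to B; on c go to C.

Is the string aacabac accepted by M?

A --a--> B
B --a--> D
D --c--> B
B --a--> D
D --b--> F
F --a--> C
C --c--> C
End in state C, which is not an accepting state.

rejected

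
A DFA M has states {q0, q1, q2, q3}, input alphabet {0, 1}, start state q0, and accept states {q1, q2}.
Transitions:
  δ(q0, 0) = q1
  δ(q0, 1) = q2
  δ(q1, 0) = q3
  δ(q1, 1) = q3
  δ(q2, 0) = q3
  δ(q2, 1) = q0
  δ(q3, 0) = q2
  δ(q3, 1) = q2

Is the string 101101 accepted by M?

q0 --1--> q2
q2 --0--> q3
q3 --1--> q2
q2 --1--> q0
q0 --0--> q1
q1 --1--> q3
End in state q3, which is not an accepting state.

rejected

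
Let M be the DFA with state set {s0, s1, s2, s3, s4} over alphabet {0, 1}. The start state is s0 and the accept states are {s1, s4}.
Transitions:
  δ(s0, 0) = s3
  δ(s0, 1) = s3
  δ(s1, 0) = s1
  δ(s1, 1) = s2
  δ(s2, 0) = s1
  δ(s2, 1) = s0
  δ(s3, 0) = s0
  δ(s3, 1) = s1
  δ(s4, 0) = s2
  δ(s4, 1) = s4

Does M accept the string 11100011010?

accepted

s0 --1--> s3
s3 --1--> s1
s1 --1--> s2
s2 --0--> s1
s1 --0--> s1
s1 --0--> s1
s1 --1--> s2
s2 --1--> s0
s0 --0--> s3
s3 --1--> s1
s1 --0--> s1
End in state s1, which is an accepting state.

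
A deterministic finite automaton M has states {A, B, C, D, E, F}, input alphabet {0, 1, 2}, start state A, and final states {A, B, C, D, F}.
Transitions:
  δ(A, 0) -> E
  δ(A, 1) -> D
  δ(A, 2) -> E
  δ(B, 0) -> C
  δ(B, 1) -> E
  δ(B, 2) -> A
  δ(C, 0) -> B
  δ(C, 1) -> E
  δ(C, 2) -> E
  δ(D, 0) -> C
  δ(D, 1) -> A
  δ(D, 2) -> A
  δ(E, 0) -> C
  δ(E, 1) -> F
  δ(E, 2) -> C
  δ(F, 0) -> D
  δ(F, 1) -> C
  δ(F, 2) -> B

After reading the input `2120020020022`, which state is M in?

A --2--> E
E --1--> F
F --2--> B
B --0--> C
C --0--> B
B --2--> A
A --0--> E
E --0--> C
C --2--> E
E --0--> C
C --0--> B
B --2--> A
A --2--> E

E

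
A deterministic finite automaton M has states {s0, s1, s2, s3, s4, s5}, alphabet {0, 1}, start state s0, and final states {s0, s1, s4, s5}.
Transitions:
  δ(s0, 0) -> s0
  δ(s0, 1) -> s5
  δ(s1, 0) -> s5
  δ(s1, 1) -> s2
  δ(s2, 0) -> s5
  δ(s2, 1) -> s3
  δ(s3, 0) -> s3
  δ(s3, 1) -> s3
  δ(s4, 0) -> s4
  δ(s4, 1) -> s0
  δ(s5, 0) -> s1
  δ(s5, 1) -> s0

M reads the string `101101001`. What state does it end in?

s3

s0 --1--> s5
s5 --0--> s1
s1 --1--> s2
s2 --1--> s3
s3 --0--> s3
s3 --1--> s3
s3 --0--> s3
s3 --0--> s3
s3 --1--> s3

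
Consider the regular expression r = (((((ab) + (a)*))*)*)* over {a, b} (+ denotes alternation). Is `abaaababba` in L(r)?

no

abaaababba cannot be split into zero or more pieces each matching ((((ab)+(a)*))*)*.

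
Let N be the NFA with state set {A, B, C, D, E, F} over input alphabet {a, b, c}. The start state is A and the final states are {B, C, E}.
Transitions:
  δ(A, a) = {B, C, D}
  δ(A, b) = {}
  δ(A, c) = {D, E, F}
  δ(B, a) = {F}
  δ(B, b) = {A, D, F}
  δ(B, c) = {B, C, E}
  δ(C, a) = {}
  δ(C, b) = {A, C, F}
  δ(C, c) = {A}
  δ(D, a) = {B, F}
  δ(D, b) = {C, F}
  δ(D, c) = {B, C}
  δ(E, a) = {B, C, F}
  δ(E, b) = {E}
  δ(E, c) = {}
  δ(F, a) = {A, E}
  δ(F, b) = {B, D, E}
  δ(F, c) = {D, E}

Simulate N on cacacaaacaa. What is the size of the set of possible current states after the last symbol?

Start: {A}
read c: {D, E, F}
read a: {A, B, C, E, F}
read c: {A, B, C, D, E, F}
read a: {A, B, C, D, E, F}
read c: {A, B, C, D, E, F}
read a: {A, B, C, D, E, F}
read a: {A, B, C, D, E, F}
read a: {A, B, C, D, E, F}
read c: {A, B, C, D, E, F}
read a: {A, B, C, D, E, F}
read a: {A, B, C, D, E, F}
Final reachable set {A, B, C, D, E, F} has 6 states.

6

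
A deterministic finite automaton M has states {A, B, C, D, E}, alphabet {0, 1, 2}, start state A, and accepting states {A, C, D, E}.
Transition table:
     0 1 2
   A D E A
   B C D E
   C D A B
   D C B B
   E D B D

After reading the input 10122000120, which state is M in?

A --1--> E
E --0--> D
D --1--> B
B --2--> E
E --2--> D
D --0--> C
C --0--> D
D --0--> C
C --1--> A
A --2--> A
A --0--> D

D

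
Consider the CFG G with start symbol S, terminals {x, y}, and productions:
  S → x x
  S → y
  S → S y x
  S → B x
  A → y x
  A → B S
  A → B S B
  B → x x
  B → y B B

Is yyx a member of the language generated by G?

yes

S ⇒ Syx ⇒ yyx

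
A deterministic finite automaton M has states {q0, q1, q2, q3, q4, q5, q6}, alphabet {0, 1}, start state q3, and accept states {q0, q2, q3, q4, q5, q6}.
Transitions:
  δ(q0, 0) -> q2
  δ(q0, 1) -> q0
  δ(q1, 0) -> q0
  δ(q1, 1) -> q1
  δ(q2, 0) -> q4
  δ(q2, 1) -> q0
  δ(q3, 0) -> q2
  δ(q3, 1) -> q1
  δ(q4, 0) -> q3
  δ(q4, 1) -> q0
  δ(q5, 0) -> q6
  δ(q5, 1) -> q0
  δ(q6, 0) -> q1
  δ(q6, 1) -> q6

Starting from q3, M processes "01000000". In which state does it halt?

q3 --0--> q2
q2 --1--> q0
q0 --0--> q2
q2 --0--> q4
q4 --0--> q3
q3 --0--> q2
q2 --0--> q4
q4 --0--> q3

q3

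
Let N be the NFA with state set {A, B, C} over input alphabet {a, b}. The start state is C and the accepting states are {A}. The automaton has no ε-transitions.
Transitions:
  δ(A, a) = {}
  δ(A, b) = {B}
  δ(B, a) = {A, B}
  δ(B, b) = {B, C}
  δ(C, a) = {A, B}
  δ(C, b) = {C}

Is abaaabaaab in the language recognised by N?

rejected

Start: {C}
read a: {A, B}
read b: {B, C}
read a: {A, B}
read a: {A, B}
read a: {A, B}
read b: {B, C}
read a: {A, B}
read a: {A, B}
read a: {A, B}
read b: {B, C}
Reachable ∩ accepting = {} — empty.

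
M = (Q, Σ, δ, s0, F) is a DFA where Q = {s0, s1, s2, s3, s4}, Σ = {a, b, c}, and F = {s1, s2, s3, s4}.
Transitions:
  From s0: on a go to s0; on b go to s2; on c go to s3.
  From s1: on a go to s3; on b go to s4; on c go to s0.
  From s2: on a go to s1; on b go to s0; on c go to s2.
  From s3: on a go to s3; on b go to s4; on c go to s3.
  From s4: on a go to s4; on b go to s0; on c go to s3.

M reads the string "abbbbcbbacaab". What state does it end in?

s0 --a--> s0
s0 --b--> s2
s2 --b--> s0
s0 --b--> s2
s2 --b--> s0
s0 --c--> s3
s3 --b--> s4
s4 --b--> s0
s0 --a--> s0
s0 --c--> s3
s3 --a--> s3
s3 --a--> s3
s3 --b--> s4

s4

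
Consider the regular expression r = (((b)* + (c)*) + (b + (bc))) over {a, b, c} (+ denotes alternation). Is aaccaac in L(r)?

no

Neither ((b)*+(c)*) nor (b+(bc)) matches aaccaac.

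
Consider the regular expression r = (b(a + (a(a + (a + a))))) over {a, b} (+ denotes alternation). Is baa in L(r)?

Split as b·aa: b matches b and (a+(a(a+(a+a)))) matches aa.

yes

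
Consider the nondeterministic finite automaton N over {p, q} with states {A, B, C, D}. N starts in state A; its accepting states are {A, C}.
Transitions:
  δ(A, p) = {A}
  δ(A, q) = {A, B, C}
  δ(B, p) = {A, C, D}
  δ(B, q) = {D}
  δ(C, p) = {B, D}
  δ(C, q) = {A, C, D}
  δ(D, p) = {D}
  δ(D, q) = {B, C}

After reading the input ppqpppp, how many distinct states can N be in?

4

Start: {A}
read p: {A}
read p: {A}
read q: {A, B, C}
read p: {A, B, C, D}
read p: {A, B, C, D}
read p: {A, B, C, D}
read p: {A, B, C, D}
Final reachable set {A, B, C, D} has 4 states.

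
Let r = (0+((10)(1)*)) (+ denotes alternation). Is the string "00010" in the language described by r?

no

Neither 0 nor ((10)(1)*) matches 00010.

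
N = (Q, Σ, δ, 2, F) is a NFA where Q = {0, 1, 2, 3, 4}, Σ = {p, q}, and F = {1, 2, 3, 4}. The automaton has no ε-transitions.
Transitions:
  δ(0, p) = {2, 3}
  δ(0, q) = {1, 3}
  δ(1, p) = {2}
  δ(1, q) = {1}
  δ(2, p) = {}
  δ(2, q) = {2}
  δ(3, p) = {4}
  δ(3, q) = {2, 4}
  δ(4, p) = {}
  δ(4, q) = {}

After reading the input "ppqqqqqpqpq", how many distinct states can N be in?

Start: {2}
read p: {}
The reachable set is empty and stays empty for the remaining 10 symbols.
Final reachable set {} has 0 states.

0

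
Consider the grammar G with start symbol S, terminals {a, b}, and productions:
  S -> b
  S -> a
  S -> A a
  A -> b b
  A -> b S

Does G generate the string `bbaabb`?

no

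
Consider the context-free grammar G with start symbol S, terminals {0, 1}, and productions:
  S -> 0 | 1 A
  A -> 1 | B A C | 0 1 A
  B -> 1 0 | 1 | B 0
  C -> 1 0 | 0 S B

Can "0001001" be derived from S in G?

no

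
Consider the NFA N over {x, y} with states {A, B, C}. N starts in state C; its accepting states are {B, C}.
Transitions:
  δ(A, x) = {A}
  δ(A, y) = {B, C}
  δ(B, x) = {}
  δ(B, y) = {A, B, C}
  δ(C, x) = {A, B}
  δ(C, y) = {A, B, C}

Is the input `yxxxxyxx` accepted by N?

Start: {C}
read y: {A, B, C}
read x: {A, B}
read x: {A}
read x: {A}
read x: {A}
read y: {B, C}
read x: {A, B}
read x: {A}
Reachable ∩ accepting = {} — empty.

rejected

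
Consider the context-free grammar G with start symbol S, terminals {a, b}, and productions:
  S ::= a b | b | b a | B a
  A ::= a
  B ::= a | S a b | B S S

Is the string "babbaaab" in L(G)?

no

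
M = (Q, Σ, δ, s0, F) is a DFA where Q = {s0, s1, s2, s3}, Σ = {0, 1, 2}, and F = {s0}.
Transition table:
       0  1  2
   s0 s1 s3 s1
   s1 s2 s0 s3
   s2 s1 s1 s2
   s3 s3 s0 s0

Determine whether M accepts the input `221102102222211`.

rejected

s0 --2--> s1
s1 --2--> s3
s3 --1--> s0
s0 --1--> s3
s3 --0--> s3
s3 --2--> s0
s0 --1--> s3
s3 --0--> s3
s3 --2--> s0
s0 --2--> s1
s1 --2--> s3
s3 --2--> s0
s0 --2--> s1
s1 --1--> s0
s0 --1--> s3
End in state s3, which is not an accepting state.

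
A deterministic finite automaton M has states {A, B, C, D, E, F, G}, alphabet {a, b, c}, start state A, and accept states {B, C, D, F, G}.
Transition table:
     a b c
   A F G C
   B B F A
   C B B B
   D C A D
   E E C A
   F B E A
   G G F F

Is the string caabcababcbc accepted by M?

A --c--> C
C --a--> B
B --a--> B
B --b--> F
F --c--> A
A --a--> F
F --b--> E
E --a--> E
E --b--> C
C --c--> B
B --b--> F
F --c--> A
End in state A, which is not an accepting state.

rejected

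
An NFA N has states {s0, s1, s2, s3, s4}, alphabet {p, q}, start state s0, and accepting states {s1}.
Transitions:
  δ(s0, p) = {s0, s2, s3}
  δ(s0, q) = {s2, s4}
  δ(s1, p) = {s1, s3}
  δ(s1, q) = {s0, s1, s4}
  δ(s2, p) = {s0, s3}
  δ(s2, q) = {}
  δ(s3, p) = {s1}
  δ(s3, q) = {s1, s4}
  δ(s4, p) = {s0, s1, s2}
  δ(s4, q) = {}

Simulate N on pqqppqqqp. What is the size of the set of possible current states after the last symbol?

4

Start: {s0}
read p: {s0, s2, s3}
read q: {s1, s2, s4}
read q: {s0, s1, s4}
read p: {s0, s1, s2, s3}
read p: {s0, s1, s2, s3}
read q: {s0, s1, s2, s4}
read q: {s0, s1, s2, s4}
read q: {s0, s1, s2, s4}
read p: {s0, s1, s2, s3}
Final reachable set {s0, s1, s2, s3} has 4 states.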